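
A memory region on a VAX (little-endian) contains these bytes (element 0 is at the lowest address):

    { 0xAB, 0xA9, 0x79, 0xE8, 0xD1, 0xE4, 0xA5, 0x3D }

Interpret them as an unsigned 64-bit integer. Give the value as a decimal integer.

Little-endian stores the least-significant byte at the lowest address.
Reassemble most-significant byte first: 3D A5 E4 D1 E8 79 A9 AB → 0x3DA5E4D1E879A9AB.
0x3DA5E4D1E879A9AB = 4442208197670447531.

4442208197670447531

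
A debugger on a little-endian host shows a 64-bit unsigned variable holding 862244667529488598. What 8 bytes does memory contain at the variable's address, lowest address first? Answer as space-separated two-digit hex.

D6 E8 91 ED F4 4E F7 0B

862244667529488598 in hexadecimal, padded to 64 bits, is 0x0BF74EF4ED91E8D6.
Split into bytes (most-significant first): 0B F7 4E F4 ED 91 E8 D6.
Little-endian: lowest address holds the least-significant byte.
So at ascending addresses the bytes are D6 E8 91 ED F4 4E F7 0B.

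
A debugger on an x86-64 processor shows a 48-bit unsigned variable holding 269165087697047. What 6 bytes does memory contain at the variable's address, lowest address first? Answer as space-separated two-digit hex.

97 28 70 E1 CD F4

269165087697047 in hexadecimal, padded to 48 bits, is 0xF4CDE1702897.
Split into bytes (most-significant first): F4 CD E1 70 28 97.
Little-endian: lowest address holds the least-significant byte.
So at ascending addresses the bytes are 97 28 70 E1 CD F4.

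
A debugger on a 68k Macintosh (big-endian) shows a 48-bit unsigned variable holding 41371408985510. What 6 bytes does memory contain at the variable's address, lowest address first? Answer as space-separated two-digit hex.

25 A0 88 22 ED A6

41371408985510 in hexadecimal, padded to 48 bits, is 0x25A08822EDA6.
Split into bytes (most-significant first): 25 A0 88 22 ED A6.
Big-endian stores the most-significant byte at the lowest address.
So the memory order matches the most-significant-first order: 25 A0 88 22 ED A6.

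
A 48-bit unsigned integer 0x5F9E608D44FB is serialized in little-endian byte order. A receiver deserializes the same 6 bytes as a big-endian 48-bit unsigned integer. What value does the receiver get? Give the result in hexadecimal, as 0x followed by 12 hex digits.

0xFB448D609E5F

Stored little-endian, the bytes at ascending addresses are FB 44 8D 60 9E 5F.
Read back as big-endian, the last byte is least significant, giving 0xFB448D609E5F.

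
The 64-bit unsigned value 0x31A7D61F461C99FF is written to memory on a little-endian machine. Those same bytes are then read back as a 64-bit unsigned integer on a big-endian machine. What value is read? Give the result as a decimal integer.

Stored little-endian, the bytes at ascending addresses are FF 99 1C 46 1F D6 A7 31.
Read back as big-endian, the last byte is least significant, giving 0xFF991C461FD6A731.
0xFF991C461FD6A731 = 18417783238615803697.

18417783238615803697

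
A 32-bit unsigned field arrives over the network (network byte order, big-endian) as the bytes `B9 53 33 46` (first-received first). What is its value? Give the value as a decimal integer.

3109237574

In big-endian order the high byte comes first in memory.
The bytes are already most-significant first: 0xB9533346.
0xB9533346 = 3109237574.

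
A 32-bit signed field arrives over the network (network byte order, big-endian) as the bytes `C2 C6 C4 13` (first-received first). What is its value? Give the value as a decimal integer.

In big-endian order the high byte comes first in memory.
The bytes are already most-significant first: 0xC2C6C413.
Top bit is set, so as a signed 32-bit value this is 0xC2C6C413 − 2^32 = -1027161069.

-1027161069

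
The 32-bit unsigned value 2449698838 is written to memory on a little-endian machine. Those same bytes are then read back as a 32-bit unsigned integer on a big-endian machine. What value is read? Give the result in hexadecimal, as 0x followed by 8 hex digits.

2449698838 in 32-bit hexadecimal is 0x92037016.
Stored little-endian, the bytes at ascending addresses are 16 70 03 92.
Read back as big-endian, the last byte is least significant, giving 0x16700392.

0x16700392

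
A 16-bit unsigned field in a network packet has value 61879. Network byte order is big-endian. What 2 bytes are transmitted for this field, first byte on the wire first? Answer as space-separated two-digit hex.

61879 in hexadecimal, padded to 16 bits, is 0xF1B7.
Split into bytes (most-significant first): F1 B7.
Big-endian stores the most-significant byte at the lowest address.
So the memory order matches the most-significant-first order: F1 B7.

F1 B7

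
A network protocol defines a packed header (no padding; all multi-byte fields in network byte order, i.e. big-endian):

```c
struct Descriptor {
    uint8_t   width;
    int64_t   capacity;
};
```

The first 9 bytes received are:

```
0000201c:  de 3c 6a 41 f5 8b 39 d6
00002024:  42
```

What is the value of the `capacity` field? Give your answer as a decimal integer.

4353364512665622082

`capacity` follows `width` (1 byte), so it starts at byte offset 1 and occupies 8 bytes.
Bytes at offsets 1..8: 3C 6A 41 F5 8B 39 D6 42.
In big-endian order the high byte comes first in memory.
The bytes are already most-significant first: 0x3C6A41F58B39D642.
0x3C6A41F58B39D642 = 4353364512665622082.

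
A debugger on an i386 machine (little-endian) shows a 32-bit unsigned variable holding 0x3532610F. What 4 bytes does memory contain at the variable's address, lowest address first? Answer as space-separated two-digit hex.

Split into bytes (most-significant first): 35 32 61 0F.
Little-endian stores the least-significant byte at the lowest address.
So at ascending addresses the bytes are 0F 61 32 35.

0F 61 32 35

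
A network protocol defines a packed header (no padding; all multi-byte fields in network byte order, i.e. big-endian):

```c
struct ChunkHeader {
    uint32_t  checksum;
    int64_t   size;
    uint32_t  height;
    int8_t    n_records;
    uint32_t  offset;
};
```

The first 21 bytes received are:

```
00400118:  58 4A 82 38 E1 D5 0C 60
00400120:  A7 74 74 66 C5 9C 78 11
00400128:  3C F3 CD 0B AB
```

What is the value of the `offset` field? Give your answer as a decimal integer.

4090301355

`offset` follows `checksum` (4 B), `size` (8 B), `height` (4 B), `n_records` (1 B), so it starts at offset 4 + 8 + 4 + 1 = 17 and occupies 4 bytes.
Bytes at offsets 17..20: F3 CD 0B AB.
Big-endian stores the most-significant byte at the lowest address.
The bytes are already most-significant first: 0xF3CD0BAB.
0xF3CD0BAB = 4090301355.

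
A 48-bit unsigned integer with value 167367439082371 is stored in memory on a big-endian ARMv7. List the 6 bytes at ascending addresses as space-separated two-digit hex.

167367439082371 in hexadecimal, padded to 48 bits, is 0x983844C0E383.
Split into bytes (most-significant first): 98 38 44 C0 E3 83.
In big-endian order the high byte comes first in memory.
So the memory order matches the most-significant-first order: 98 38 44 C0 E3 83.

98 38 44 C0 E3 83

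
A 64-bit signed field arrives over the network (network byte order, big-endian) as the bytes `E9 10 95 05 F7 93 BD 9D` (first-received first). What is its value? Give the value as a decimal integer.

-1652657210383942243

Big-endian: lowest address holds the most-significant byte.
The bytes are already most-significant first: 0xE9109505F793BD9D.
Top bit is set, so as a signed 64-bit value this is 0xE9109505F793BD9D − 2^64 = -1652657210383942243.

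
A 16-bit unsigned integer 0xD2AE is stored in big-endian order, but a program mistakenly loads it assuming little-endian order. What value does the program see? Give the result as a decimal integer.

44754

Stored big-endian, the bytes at ascending addresses are D2 AE.
Read back as little-endian, the first byte is least significant, giving 0xAED2.
0xAED2 = 44754.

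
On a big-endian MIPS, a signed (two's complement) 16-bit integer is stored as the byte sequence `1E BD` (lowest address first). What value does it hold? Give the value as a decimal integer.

Big-endian: lowest address holds the most-significant byte.
The bytes are already most-significant first: 0x1EBD.
0x1EBD = 7869.

7869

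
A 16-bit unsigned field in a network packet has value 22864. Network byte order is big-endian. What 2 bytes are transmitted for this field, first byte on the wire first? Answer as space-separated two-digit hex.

59 50

22864 in hexadecimal, padded to 16 bits, is 0x5950.
Split into bytes (most-significant first): 59 50.
In big-endian order the high byte comes first in memory.
So the memory order matches the most-significant-first order: 59 50.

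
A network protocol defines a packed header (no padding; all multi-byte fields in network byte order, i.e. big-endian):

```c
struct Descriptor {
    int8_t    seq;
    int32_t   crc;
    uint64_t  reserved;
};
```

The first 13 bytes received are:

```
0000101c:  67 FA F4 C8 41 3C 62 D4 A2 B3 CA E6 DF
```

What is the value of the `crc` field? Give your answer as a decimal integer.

-84621247

`crc` follows `seq` (1 byte), so it starts at byte offset 1 and occupies 4 bytes.
Bytes at offsets 1..4: FA F4 C8 41.
Big-endian stores the most-significant byte at the lowest address.
The bytes are already most-significant first: 0xFAF4C841.
Top bit is set, so as a signed 32-bit value this is 0xFAF4C841 − 2^32 = -84621247.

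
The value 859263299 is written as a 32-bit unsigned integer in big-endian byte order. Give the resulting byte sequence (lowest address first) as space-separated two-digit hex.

859263299 in hexadecimal, padded to 32 bits, is 0x33375143.
Split into bytes (most-significant first): 33 37 51 43.
Big-endian: lowest address holds the most-significant byte.
So the memory order matches the most-significant-first order: 33 37 51 43.

33 37 51 43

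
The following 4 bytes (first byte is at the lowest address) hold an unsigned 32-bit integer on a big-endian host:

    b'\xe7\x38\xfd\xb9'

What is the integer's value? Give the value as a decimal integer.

3879271865

Big-endian stores the most-significant byte at the lowest address.
The bytes are already most-significant first: 0xE738FDB9.
0xE738FDB9 = 3879271865.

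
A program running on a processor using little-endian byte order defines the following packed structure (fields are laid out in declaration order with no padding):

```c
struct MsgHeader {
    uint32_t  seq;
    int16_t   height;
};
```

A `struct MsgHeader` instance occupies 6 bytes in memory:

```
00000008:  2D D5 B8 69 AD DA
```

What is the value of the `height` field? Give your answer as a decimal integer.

-9555

`height` follows `seq` (4 bytes), so it starts at byte offset 4 and occupies 2 bytes.
Bytes at offsets 4..5: AD DA.
Little-endian stores the least-significant byte at the lowest address.
Reassemble most-significant byte first: DA AD → 0xDAAD.
Top bit is set, so as a signed 16-bit value this is 0xDAAD − 2^16 = -9555.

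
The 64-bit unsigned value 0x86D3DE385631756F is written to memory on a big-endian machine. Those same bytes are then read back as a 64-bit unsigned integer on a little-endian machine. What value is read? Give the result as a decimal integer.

8031379756876223366

Stored big-endian, the bytes at ascending addresses are 86 D3 DE 38 56 31 75 6F.
Read back as little-endian, the first byte is least significant, giving 0x6F75315638DED386.
0x6F75315638DED386 = 8031379756876223366.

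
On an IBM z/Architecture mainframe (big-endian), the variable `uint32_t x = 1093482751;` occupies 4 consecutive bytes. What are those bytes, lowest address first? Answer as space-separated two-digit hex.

41 2D 38 FF

1093482751 in hexadecimal, padded to 32 bits, is 0x412D38FF.
Split into bytes (most-significant first): 41 2D 38 FF.
Big-endian stores the most-significant byte at the lowest address.
So the memory order matches the most-significant-first order: 41 2D 38 FF.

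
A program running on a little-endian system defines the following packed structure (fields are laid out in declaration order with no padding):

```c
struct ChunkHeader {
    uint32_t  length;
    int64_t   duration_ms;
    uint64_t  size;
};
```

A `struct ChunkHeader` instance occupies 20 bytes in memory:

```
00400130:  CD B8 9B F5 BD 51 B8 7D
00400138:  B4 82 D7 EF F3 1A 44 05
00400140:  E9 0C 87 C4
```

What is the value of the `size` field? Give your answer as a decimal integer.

`size` follows `length` (4 B), `duration_ms` (8 B), so it starts at offset 4 + 8 = 12 and occupies 8 bytes.
Bytes at offsets 12..19: F3 1A 44 05 E9 0C 87 C4.
Little-endian: lowest address holds the least-significant byte.
Reassemble most-significant byte first: C4 87 0C E9 05 44 1A F3 → 0xC4870CE905441AF3.
0xC4870CE905441AF3 = 14161301748245076723.

14161301748245076723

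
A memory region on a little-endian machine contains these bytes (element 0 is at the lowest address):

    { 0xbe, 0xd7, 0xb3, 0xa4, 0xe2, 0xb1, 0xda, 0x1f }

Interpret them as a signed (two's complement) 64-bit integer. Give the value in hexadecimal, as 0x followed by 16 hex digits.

0x1FDAB1E2A4B3D7BE

Little-endian stores the least-significant byte at the lowest address.
Reassemble most-significant byte first: 1F DA B1 E2 A4 B3 D7 BE → 0x1FDAB1E2A4B3D7BE.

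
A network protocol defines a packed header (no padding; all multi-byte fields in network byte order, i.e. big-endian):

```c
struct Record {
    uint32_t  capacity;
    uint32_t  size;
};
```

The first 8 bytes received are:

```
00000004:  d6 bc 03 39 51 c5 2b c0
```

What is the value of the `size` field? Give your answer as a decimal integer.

1371876288

`size` follows `capacity` (4 bytes), so it starts at byte offset 4 and occupies 4 bytes.
Bytes at offsets 4..7: 51 C5 2B C0.
In big-endian order the high byte comes first in memory.
The bytes are already most-significant first: 0x51C52BC0.
0x51C52BC0 = 1371876288.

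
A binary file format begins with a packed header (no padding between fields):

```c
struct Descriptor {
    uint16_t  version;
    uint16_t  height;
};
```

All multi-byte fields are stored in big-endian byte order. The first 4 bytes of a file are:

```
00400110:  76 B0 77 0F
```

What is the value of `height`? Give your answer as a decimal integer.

30479

`height` follows `version` (2 bytes), so it starts at byte offset 2 and occupies 2 bytes.
Bytes at offsets 2..3: 77 0F.
Big-endian stores the most-significant byte at the lowest address.
The bytes are already most-significant first: 0x770F.
0x770F = 30479.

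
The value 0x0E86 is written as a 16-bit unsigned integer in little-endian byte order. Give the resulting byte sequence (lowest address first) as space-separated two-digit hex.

Split into bytes (most-significant first): 0E 86.
In little-endian order the low byte comes first in memory.
So at ascending addresses the bytes are 86 0E.

86 0E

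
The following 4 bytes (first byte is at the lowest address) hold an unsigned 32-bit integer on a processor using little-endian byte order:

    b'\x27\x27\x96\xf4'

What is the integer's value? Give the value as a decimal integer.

Little-endian: lowest address holds the least-significant byte.
Reassemble most-significant byte first: F4 96 27 27 → 0xF4962727.
0xF4962727 = 4103481127.

4103481127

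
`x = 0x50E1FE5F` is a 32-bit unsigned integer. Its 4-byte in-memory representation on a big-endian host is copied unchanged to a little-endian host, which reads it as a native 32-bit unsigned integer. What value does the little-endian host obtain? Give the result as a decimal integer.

Stored big-endian, the bytes at ascending addresses are 50 E1 FE 5F.
Read back as little-endian, the first byte is least significant, giving 0x5FFEE150.
0x5FFEE150 = 1610539344.

1610539344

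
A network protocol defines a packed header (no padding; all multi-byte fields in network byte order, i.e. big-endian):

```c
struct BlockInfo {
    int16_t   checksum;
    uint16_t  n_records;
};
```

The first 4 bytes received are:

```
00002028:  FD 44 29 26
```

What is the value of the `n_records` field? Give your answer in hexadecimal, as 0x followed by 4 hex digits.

`n_records` follows `checksum` (2 bytes), so it starts at byte offset 2 and occupies 2 bytes.
Bytes at offsets 2..3: 29 26.
Big-endian stores the most-significant byte at the lowest address.
The bytes are already most-significant first: 0x2926.

0x2926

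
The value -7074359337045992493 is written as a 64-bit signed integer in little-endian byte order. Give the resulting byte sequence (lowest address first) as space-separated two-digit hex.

D3 DB E7 1D AA D3 D2 9D

Two's complement of -7074359337045992493 in 64 bits: 7074359337045992493 = 0x622D2C55E218242D; invert → 0x9DD2D3AA1DE7DBD2; add 1 → 0x9DD2D3AA1DE7DBD3.
Split into bytes (most-significant first): 9D D2 D3 AA 1D E7 DB D3.
In little-endian order the low byte comes first in memory.
So at ascending addresses the bytes are D3 DB E7 1D AA D3 D2 9D.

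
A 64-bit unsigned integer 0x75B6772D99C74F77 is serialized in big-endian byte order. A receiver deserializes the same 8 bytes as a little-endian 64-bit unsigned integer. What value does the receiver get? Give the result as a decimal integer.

Stored big-endian, the bytes at ascending addresses are 75 B6 77 2D 99 C7 4F 77.
Read back as little-endian, the first byte is least significant, giving 0x774FC7992D77B675.
0x774FC7992D77B675 = 8597309674380310133.

8597309674380310133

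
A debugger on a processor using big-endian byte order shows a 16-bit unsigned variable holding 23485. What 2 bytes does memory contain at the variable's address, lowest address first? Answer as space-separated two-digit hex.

23485 in hexadecimal, padded to 16 bits, is 0x5BBD.
Split into bytes (most-significant first): 5B BD.
Big-endian: lowest address holds the most-significant byte.
So the memory order matches the most-significant-first order: 5B BD.

5B BD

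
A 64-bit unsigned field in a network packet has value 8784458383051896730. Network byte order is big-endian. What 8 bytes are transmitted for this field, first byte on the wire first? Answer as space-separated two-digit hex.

8784458383051896730 in hexadecimal, padded to 64 bits, is 0x79E8AA5B7A02B79A.
Split into bytes (most-significant first): 79 E8 AA 5B 7A 02 B7 9A.
Big-endian stores the most-significant byte at the lowest address.
So the memory order matches the most-significant-first order: 79 E8 AA 5B 7A 02 B7 9A.

79 E8 AA 5B 7A 02 B7 9A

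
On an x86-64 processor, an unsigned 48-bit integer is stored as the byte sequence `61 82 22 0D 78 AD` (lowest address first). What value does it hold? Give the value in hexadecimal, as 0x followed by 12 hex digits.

Little-endian: lowest address holds the least-significant byte.
Reassemble most-significant byte first: AD 78 0D 22 82 61 → 0xAD780D228261.

0xAD780D228261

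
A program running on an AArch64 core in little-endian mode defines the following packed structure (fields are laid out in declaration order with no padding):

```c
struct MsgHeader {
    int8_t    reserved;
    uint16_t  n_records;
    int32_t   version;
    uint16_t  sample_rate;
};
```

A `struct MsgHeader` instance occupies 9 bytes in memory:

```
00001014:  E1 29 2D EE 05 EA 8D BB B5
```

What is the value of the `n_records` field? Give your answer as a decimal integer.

11561

`n_records` follows `reserved` (1 byte), so it starts at byte offset 1 and occupies 2 bytes.
Bytes at offsets 1..2: 29 2D.
In little-endian order the low byte comes first in memory.
Reassemble most-significant byte first: 2D 29 → 0x2D29.
0x2D29 = 11561.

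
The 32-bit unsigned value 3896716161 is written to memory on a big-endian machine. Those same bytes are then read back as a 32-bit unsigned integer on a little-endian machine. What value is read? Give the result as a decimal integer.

3896716161 in 32-bit hexadecimal is 0xE8432B81.
Stored big-endian, the bytes at ascending addresses are E8 43 2B 81.
Read back as little-endian, the first byte is least significant, giving 0x812B43E8.
0x812B43E8 = 2167096296.

2167096296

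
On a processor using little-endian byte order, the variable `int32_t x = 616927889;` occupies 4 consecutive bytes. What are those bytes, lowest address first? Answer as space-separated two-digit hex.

91 92 C5 24

616927889 in hexadecimal, padded to 32 bits, is 0x24C59291.
Split into bytes (most-significant first): 24 C5 92 91.
Little-endian: lowest address holds the least-significant byte.
So at ascending addresses the bytes are 91 92 C5 24.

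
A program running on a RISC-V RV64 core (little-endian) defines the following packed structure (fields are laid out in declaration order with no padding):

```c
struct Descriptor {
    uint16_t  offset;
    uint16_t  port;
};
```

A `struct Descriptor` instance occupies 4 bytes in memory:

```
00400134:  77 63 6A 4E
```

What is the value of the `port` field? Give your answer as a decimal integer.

`port` follows `offset` (2 bytes), so it starts at byte offset 2 and occupies 2 bytes.
Bytes at offsets 2..3: 6A 4E.
Little-endian stores the least-significant byte at the lowest address.
Reassemble most-significant byte first: 4E 6A → 0x4E6A.
0x4E6A = 20074.

20074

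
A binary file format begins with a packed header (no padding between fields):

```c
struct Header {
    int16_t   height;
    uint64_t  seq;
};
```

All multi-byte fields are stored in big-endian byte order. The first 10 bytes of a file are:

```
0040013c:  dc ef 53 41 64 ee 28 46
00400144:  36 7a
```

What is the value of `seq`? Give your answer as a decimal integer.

`seq` follows `height` (2 bytes), so it starts at byte offset 2 and occupies 8 bytes.
Bytes at offsets 2..9: 53 41 64 EE 28 46 36 7A.
Big-endian stores the most-significant byte at the lowest address.
The bytes are already most-significant first: 0x534164EE2846367A.
0x534164EE2846367A = 5999187152674895482.

5999187152674895482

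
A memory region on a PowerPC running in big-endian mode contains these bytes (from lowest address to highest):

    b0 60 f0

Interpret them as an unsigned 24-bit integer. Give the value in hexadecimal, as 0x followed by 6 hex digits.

Big-endian: lowest address holds the most-significant byte.
The bytes are already most-significant first: 0xB060F0.

0xB060F0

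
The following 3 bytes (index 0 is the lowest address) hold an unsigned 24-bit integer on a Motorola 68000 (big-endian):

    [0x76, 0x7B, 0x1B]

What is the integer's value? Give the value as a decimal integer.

7764763

Big-endian: lowest address holds the most-significant byte.
The bytes are already most-significant first: 0x767B1B.
0x767B1B = 7764763.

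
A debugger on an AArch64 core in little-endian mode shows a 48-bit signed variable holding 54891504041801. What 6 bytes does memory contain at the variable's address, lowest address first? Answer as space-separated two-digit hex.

54891504041801 in hexadecimal, padded to 48 bits, is 0x31EC6C997F49.
Split into bytes (most-significant first): 31 EC 6C 99 7F 49.
In little-endian order the low byte comes first in memory.
So at ascending addresses the bytes are 49 7F 99 6C EC 31.

49 7F 99 6C EC 31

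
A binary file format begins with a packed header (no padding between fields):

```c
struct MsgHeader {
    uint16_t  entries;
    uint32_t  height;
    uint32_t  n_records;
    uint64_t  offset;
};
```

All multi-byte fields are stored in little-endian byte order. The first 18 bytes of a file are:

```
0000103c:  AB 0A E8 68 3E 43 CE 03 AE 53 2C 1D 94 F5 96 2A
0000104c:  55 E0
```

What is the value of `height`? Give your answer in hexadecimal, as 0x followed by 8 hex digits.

`height` follows `entries` (2 bytes), so it starts at byte offset 2 and occupies 4 bytes.
Bytes at offsets 2..5: E8 68 3E 43.
In little-endian order the low byte comes first in memory.
Reassemble most-significant byte first: 43 3E 68 E8 → 0x433E68E8.

0x433E68E8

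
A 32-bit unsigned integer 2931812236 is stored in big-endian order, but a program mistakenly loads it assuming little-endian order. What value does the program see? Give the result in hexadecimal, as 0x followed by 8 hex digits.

0x8CE7BFAE

2931812236 in 32-bit hexadecimal is 0xAEBFE78C.
Stored big-endian, the bytes at ascending addresses are AE BF E7 8C.
Read back as little-endian, the first byte is least significant, giving 0x8CE7BFAE.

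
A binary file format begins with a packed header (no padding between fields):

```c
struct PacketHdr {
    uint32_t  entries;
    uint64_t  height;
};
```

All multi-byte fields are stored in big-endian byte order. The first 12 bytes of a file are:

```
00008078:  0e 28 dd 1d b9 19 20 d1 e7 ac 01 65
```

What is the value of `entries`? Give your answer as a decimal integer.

`entries` is the first field, at byte offset 0, occupying 4 bytes.
Bytes at offsets 0..3: 0E 28 DD 1D.
Big-endian stores the most-significant byte at the lowest address.
The bytes are already most-significant first: 0x0E28DD1D.
0x0E28DD1D = 237559069.

237559069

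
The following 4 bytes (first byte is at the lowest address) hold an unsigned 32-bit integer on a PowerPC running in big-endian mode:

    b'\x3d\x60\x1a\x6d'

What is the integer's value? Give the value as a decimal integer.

1029708397

In big-endian order the high byte comes first in memory.
The bytes are already most-significant first: 0x3D601A6D.
0x3D601A6D = 1029708397.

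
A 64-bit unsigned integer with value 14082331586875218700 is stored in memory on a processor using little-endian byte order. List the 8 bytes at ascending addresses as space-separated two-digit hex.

14082331586875218700 in hexadecimal, padded to 64 bits, is 0xC36E7DF784F5DB0C.
Split into bytes (most-significant first): C3 6E 7D F7 84 F5 DB 0C.
Little-endian stores the least-significant byte at the lowest address.
So at ascending addresses the bytes are 0C DB F5 84 F7 7D 6E C3.

0C DB F5 84 F7 7D 6E C3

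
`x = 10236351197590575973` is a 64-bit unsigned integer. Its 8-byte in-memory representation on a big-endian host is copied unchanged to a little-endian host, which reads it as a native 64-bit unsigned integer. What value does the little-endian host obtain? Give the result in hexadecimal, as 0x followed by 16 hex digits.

0x65DB87002ED30E8E

10236351197590575973 in 64-bit hexadecimal is 0x8E0ED32E0087DB65.
Stored big-endian, the bytes at ascending addresses are 8E 0E D3 2E 00 87 DB 65.
Read back as little-endian, the first byte is least significant, giving 0x65DB87002ED30E8E.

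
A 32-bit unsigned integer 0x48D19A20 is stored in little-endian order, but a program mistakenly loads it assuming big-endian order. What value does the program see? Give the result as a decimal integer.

Stored little-endian, the bytes at ascending addresses are 20 9A D1 48.
Read back as big-endian, the last byte is least significant, giving 0x209AD148.
0x209AD148 = 547017032.

547017032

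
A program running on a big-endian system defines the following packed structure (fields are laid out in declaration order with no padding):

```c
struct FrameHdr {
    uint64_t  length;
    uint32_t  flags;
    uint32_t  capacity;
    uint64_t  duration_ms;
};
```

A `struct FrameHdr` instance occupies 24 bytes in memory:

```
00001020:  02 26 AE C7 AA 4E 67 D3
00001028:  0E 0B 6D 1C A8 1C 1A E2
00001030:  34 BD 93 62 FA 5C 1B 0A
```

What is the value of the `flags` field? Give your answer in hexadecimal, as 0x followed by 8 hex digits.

`flags` follows `length` (8 bytes), so it starts at byte offset 8 and occupies 4 bytes.
Bytes at offsets 8..11: 0E 0B 6D 1C.
In big-endian order the high byte comes first in memory.
The bytes are already most-significant first: 0x0E0B6D1C.

0x0E0B6D1C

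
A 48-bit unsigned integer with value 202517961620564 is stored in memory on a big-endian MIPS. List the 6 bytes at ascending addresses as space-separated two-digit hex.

202517961620564 in hexadecimal, padded to 48 bits, is 0xB8306329BC54.
Split into bytes (most-significant first): B8 30 63 29 BC 54.
In big-endian order the high byte comes first in memory.
So the memory order matches the most-significant-first order: B8 30 63 29 BC 54.

B8 30 63 29 BC 54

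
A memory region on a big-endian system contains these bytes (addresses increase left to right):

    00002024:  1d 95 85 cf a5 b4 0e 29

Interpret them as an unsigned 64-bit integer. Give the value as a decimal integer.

2131757125514563113

Big-endian: lowest address holds the most-significant byte.
The bytes are already most-significant first: 0x1D9585CFA5B40E29.
0x1D9585CFA5B40E29 = 2131757125514563113.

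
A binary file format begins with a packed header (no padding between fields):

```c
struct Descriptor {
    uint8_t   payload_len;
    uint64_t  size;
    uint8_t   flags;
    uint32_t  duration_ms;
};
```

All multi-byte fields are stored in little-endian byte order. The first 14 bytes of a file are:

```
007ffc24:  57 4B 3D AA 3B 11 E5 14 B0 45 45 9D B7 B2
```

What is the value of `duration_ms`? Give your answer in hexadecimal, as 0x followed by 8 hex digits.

0xB2B79D45

`duration_ms` follows `payload_len` (1 B), `size` (8 B), `flags` (1 B), so it starts at offset 1 + 8 + 1 = 10 and occupies 4 bytes.
Bytes at offsets 10..13: 45 9D B7 B2.
Little-endian stores the least-significant byte at the lowest address.
Reassemble most-significant byte first: B2 B7 9D 45 → 0xB2B79D45.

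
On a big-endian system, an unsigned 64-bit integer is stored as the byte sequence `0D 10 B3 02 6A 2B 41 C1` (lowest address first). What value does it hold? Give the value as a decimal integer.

Big-endian stores the most-significant byte at the lowest address.
The bytes are already most-significant first: 0x0D10B3026A2B41C1.
0x0D10B3026A2B41C1 = 941449145072959937.

941449145072959937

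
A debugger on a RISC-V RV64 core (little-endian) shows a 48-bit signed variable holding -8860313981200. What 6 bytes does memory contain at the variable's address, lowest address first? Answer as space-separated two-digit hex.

F0 EE 21 0C F1 F7

Two's complement of -8860313981200 in 48 bits: 8860313981200 = 0x080EF3DE1110; invert → 0xF7F10C21EEEF; add 1 → 0xF7F10C21EEF0.
Split into bytes (most-significant first): F7 F1 0C 21 EE F0.
Little-endian stores the least-significant byte at the lowest address.
So at ascending addresses the bytes are F0 EE 21 0C F1 F7.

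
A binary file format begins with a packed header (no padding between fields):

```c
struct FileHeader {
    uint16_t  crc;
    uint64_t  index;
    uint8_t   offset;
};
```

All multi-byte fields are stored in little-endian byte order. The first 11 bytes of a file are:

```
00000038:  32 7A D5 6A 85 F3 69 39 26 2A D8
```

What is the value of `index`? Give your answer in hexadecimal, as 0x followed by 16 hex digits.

0x2A263969F3856AD5

`index` follows `crc` (2 bytes), so it starts at byte offset 2 and occupies 8 bytes.
Bytes at offsets 2..9: D5 6A 85 F3 69 39 26 2A.
Little-endian stores the least-significant byte at the lowest address.
Reassemble most-significant byte first: 2A 26 39 69 F3 85 6A D5 → 0x2A263969F3856AD5.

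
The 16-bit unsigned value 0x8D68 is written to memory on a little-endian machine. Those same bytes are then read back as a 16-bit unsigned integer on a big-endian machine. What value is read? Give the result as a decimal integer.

26765

Stored little-endian, the bytes at ascending addresses are 68 8D.
Read back as big-endian, the last byte is least significant, giving 0x688D.
0x688D = 26765.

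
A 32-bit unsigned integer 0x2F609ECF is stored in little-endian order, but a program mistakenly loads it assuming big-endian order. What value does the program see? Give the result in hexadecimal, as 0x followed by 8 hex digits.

0xCF9E602F

Stored little-endian, the bytes at ascending addresses are CF 9E 60 2F.
Read back as big-endian, the last byte is least significant, giving 0xCF9E602F.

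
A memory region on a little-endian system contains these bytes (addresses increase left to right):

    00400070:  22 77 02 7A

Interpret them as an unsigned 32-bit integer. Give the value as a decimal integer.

2046981922

Little-endian: lowest address holds the least-significant byte.
Reassemble most-significant byte first: 7A 02 77 22 → 0x7A027722.
0x7A027722 = 2046981922.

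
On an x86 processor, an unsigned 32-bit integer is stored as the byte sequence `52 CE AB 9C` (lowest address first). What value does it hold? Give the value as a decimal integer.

2628505170

In little-endian order the low byte comes first in memory.
Reassemble most-significant byte first: 9C AB CE 52 → 0x9CABCE52.
0x9CABCE52 = 2628505170.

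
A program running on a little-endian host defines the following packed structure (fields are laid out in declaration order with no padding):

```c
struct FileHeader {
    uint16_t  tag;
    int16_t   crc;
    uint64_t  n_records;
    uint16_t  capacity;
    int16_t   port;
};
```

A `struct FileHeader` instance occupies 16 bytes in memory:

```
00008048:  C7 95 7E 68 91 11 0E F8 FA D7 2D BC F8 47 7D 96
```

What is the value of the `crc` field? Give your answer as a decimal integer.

`crc` follows `tag` (2 bytes), so it starts at byte offset 2 and occupies 2 bytes.
Bytes at offsets 2..3: 7E 68.
Little-endian stores the least-significant byte at the lowest address.
Reassemble most-significant byte first: 68 7E → 0x687E.
0x687E = 26750.

26750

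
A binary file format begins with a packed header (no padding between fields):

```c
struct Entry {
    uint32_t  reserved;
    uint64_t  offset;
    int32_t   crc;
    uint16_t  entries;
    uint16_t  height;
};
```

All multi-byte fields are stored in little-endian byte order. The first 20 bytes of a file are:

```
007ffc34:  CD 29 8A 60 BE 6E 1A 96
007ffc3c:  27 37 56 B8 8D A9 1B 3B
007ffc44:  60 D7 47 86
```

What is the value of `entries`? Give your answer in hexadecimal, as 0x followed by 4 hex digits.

`entries` follows `reserved` (4 B), `offset` (8 B), `crc` (4 B), so it starts at offset 4 + 8 + 4 = 16 and occupies 2 bytes.
Bytes at offsets 16..17: 60 D7.
Little-endian stores the least-significant byte at the lowest address.
Reassemble most-significant byte first: D7 60 → 0xD760.

0xD760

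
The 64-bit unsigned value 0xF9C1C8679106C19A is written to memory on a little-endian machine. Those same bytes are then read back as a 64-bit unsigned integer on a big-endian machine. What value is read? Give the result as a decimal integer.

11151201373927293433

Stored little-endian, the bytes at ascending addresses are 9A C1 06 91 67 C8 C1 F9.
Read back as big-endian, the last byte is least significant, giving 0x9AC1069167C8C1F9.
0x9AC1069167C8C1F9 = 11151201373927293433.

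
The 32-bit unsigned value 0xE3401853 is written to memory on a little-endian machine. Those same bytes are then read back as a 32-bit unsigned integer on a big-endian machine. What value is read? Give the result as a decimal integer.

1394098403

Stored little-endian, the bytes at ascending addresses are 53 18 40 E3.
Read back as big-endian, the last byte is least significant, giving 0x531840E3.
0x531840E3 = 1394098403.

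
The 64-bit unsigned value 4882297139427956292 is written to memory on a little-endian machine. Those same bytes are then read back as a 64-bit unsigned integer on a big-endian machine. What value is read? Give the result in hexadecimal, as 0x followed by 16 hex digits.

4882297139427956292 in 64-bit hexadecimal is 0x43C167617B825644.
Stored little-endian, the bytes at ascending addresses are 44 56 82 7B 61 67 C1 43.
Read back as big-endian, the last byte is least significant, giving 0x4456827B6167C143.

0x4456827B6167C143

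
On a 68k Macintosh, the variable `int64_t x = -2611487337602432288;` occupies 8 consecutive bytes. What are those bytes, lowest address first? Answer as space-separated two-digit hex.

Two's complement of -2611487337602432288 in 64 bits: 2611487337602432288 = 0x243DDDE5B5393D20; invert → 0xDBC2221A4AC6C2DF; add 1 → 0xDBC2221A4AC6C2E0.
Split into bytes (most-significant first): DB C2 22 1A 4A C6 C2 E0.
In big-endian order the high byte comes first in memory.
So the memory order matches the most-significant-first order: DB C2 22 1A 4A C6 C2 E0.

DB C2 22 1A 4A C6 C2 E0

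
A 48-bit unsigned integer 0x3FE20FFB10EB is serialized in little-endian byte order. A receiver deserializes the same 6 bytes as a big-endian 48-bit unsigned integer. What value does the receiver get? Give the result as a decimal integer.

258458164126271

Stored little-endian, the bytes at ascending addresses are EB 10 FB 0F E2 3F.
Read back as big-endian, the last byte is least significant, giving 0xEB10FB0FE23F.
0xEB10FB0FE23F = 258458164126271.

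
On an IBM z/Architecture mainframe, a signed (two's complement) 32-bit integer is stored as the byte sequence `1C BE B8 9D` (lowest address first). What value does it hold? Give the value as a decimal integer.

482261149

In big-endian order the high byte comes first in memory.
The bytes are already most-significant first: 0x1CBEB89D.
0x1CBEB89D = 482261149.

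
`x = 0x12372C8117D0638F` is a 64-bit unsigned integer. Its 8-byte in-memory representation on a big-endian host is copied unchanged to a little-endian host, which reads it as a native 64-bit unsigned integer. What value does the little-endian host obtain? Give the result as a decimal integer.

10332330769488033554

Stored big-endian, the bytes at ascending addresses are 12 37 2C 81 17 D0 63 8F.
Read back as little-endian, the first byte is least significant, giving 0x8F63D017812C3712.
0x8F63D017812C3712 = 10332330769488033554.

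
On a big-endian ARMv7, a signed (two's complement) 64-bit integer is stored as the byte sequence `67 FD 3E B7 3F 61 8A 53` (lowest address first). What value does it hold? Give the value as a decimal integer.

Big-endian: lowest address holds the most-significant byte.
The bytes are already most-significant first: 0x67FD3EB73F618A53.
0x67FD3EB73F618A53 = 7493214311777667667.

7493214311777667667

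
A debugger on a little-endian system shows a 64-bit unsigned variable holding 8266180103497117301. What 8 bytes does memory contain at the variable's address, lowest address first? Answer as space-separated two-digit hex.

8266180103497117301 in hexadecimal, padded to 64 bits, is 0x72B75F020E58EE75.
Split into bytes (most-significant first): 72 B7 5F 02 0E 58 EE 75.
In little-endian order the low byte comes first in memory.
So at ascending addresses the bytes are 75 EE 58 0E 02 5F B7 72.

75 EE 58 0E 02 5F B7 72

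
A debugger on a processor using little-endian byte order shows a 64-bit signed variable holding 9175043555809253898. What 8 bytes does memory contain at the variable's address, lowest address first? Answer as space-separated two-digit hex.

0A 5A BF A6 80 4D 54 7F

9175043555809253898 in hexadecimal, padded to 64 bits, is 0x7F544D80A6BF5A0A.
Split into bytes (most-significant first): 7F 54 4D 80 A6 BF 5A 0A.
In little-endian order the low byte comes first in memory.
So at ascending addresses the bytes are 0A 5A BF A6 80 4D 54 7F.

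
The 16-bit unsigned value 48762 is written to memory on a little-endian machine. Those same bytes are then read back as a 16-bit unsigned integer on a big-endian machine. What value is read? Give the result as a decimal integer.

31422

48762 in 16-bit hexadecimal is 0xBE7A.
Stored little-endian, the bytes at ascending addresses are 7A BE.
Read back as big-endian, the last byte is least significant, giving 0x7ABE.
0x7ABE = 31422.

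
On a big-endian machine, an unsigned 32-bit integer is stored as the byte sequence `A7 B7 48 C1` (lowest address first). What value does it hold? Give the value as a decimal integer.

2813806785

Big-endian: lowest address holds the most-significant byte.
The bytes are already most-significant first: 0xA7B748C1.
0xA7B748C1 = 2813806785.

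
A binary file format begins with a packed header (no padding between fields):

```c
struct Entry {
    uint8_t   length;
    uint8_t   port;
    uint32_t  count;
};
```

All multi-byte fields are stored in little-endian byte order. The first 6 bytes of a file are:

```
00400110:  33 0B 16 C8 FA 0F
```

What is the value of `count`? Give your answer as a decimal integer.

`count` follows `length` (1 B), `port` (1 B), so it starts at offset 1 + 1 = 2 and occupies 4 bytes.
Bytes at offsets 2..5: 16 C8 FA 0F.
Little-endian stores the least-significant byte at the lowest address.
Reassemble most-significant byte first: 0F FA C8 16 → 0x0FFAC816.
0x0FFAC816 = 268093462.

268093462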